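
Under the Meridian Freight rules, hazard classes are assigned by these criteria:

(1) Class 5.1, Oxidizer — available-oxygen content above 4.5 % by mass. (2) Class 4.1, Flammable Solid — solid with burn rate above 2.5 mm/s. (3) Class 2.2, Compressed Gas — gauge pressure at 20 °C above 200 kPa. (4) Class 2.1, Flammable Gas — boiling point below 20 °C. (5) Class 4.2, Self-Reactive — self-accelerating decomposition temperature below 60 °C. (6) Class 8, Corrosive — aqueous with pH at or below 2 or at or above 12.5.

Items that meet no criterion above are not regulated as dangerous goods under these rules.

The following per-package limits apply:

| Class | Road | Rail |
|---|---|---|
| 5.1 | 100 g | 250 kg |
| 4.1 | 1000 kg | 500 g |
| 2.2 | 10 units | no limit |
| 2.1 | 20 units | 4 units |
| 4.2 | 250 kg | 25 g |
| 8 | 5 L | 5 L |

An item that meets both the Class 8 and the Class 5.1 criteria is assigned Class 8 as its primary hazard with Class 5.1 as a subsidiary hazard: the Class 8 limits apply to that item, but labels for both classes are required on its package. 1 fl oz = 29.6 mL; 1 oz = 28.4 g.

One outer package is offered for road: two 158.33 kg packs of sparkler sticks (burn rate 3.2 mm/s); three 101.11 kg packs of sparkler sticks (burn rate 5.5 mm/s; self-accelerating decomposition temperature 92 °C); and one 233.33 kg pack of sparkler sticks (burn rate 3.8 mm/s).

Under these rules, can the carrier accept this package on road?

Sparkler sticks: burn rate 3.2 mm/s > 2.5 mm/s → Class 4.1 (Flammable Solid).
Sparkler sticks: burn rate 5.5 mm/s > 2.5 mm/s → Class 4.1 (Flammable Solid).
Sparkler sticks: burn rate 3.8 mm/s > 2.5 mm/s → Class 4.1 (Flammable Solid).
Total Class 4.1: (two 158.33 kg packs = 316.66 kg) + (three 101.11 kg packs = 303.33 kg) + 233.33 kg = 853.32 kg.
853.32 kg is within the road limit of 1000 kg for Class 4.1.

Yes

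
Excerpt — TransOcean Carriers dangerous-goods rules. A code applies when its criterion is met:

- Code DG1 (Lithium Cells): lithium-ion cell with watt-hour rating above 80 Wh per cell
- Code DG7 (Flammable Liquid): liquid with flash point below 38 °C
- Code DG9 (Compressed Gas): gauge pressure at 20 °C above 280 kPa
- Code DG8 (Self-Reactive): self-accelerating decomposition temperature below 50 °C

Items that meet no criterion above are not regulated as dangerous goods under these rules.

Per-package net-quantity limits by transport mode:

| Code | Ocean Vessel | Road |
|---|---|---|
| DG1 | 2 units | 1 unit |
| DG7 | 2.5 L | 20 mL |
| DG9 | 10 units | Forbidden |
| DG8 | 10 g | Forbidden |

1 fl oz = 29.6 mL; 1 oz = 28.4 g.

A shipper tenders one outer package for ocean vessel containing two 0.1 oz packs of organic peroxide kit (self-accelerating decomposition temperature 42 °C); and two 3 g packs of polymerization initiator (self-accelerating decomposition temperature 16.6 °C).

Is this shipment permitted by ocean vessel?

Organic peroxide kit: self-accelerating decomposition temperature 42 °C < 50 °C → Code DG8 (Self-Reactive).
Polymerization initiator: self-accelerating decomposition temperature 16.6 °C < 50 °C → Code DG8 (Self-Reactive).
Code DG8 net quantity: (two 0.1 oz packs = 5.68 g) + (two 3 g packs = 6 g) = 11.68 g.
11.68 g exceeds the ocean vessel limit of 10 g for Code DG8.

No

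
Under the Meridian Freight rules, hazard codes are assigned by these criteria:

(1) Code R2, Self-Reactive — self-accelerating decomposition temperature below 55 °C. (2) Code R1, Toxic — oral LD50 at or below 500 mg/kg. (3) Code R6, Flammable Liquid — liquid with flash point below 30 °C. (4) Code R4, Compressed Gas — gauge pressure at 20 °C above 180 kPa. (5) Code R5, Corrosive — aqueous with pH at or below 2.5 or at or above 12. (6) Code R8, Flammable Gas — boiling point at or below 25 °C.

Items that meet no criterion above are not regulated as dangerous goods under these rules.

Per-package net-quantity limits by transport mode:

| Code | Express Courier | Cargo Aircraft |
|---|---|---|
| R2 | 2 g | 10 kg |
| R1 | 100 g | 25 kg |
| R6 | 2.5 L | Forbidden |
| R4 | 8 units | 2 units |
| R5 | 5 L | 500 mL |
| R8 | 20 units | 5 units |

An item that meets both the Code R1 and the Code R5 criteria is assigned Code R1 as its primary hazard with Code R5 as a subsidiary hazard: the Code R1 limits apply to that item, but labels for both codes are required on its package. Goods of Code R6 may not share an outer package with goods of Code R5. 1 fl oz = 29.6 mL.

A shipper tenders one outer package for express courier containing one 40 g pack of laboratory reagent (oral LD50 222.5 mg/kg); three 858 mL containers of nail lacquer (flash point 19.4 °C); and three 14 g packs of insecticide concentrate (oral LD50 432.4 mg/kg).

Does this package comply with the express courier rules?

No

The laboratory reagent has oral LD50 222.5 mg/kg, which is ≤ 500 mg/kg, so it is Code R1 (Toxic).
Nail lacquer: flash point 19.4 °C < 30 °C → Code R6 (Flammable Liquid).
Oral LD50 432.4 mg/kg meets the Code R1 criterion (Toxic), so the insecticide concentrate is Code R1.
Code R1 net quantity: 40 g + (three 14 g packs = 42 g) = 82 g.
82 g is within the express courier limit of 100 g for Code R1.
Code R6 quantity: three 858 mL containers = 2.574 L.
That exceeds the Code R6 express courier limit of 2.5 L.
The segregation rule (Code R6 with Code R5) does not apply to Code R1 with Code R6.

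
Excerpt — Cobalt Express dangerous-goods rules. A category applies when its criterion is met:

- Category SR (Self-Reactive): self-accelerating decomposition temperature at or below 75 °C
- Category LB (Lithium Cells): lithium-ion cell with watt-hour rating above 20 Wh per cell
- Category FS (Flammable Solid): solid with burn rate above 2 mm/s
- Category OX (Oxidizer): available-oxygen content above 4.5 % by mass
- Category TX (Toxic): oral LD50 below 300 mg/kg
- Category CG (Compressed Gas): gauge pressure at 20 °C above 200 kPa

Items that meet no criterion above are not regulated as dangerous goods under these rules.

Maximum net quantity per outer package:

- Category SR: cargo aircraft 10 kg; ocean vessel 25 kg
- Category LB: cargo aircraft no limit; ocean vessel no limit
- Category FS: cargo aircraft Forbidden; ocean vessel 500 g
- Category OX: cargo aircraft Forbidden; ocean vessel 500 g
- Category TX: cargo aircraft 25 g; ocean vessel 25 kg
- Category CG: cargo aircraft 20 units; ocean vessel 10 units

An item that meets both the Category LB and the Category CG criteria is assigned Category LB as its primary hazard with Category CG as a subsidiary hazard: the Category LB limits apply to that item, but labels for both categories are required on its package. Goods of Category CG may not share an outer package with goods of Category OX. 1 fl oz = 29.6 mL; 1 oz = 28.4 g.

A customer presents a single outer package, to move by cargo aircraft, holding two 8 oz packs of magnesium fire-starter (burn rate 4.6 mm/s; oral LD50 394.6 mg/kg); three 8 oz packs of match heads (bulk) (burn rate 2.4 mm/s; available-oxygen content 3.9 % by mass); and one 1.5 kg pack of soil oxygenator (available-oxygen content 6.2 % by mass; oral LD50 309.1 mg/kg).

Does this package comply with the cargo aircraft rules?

No

The magnesium fire-starter has burn rate 4.6 mm/s, which is > 2 mm/s, so it is Category FS (Flammable Solid).
Match heads (bulk): burn rate 2.4 mm/s > 2 mm/s → Category FS (Flammable Solid).
Available-oxygen content 6.2 % by mass meets the Category OX criterion (Oxidizer), so the soil oxygenator is Category OX.
Category FS net quantity: (two 8 oz packs = 454.4 g) + (three 8 oz packs = 681.6 g) = 1.136 kg.
Category FS is Forbidden by cargo aircraft.
Category OX quantity: 1.5 kg.
By cargo aircraft, Category OX is Forbidden regardless of quantity.
The segregation rule (Category CG with Category OX) does not apply to Category FS with Category OX.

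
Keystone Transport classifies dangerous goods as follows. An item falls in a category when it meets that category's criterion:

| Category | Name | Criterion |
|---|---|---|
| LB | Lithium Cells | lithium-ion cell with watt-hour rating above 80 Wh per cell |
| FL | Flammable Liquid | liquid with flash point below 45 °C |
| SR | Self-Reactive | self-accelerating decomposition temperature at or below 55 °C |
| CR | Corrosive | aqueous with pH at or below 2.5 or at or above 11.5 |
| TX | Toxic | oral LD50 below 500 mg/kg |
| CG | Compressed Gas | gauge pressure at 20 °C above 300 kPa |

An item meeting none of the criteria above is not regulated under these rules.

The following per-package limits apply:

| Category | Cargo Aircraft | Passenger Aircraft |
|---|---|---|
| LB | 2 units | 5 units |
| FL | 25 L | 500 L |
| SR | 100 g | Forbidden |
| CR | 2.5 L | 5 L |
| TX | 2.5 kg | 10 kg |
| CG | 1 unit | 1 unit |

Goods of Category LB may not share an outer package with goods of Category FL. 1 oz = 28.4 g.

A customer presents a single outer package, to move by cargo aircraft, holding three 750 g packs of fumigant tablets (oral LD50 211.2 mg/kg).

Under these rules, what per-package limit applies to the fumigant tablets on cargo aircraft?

2.5 kg

Fumigant tablets: oral LD50 211.2 mg/kg < 500 mg/kg → Category TX (Toxic).
The cargo aircraft limit for Category TX is 2.5 kg.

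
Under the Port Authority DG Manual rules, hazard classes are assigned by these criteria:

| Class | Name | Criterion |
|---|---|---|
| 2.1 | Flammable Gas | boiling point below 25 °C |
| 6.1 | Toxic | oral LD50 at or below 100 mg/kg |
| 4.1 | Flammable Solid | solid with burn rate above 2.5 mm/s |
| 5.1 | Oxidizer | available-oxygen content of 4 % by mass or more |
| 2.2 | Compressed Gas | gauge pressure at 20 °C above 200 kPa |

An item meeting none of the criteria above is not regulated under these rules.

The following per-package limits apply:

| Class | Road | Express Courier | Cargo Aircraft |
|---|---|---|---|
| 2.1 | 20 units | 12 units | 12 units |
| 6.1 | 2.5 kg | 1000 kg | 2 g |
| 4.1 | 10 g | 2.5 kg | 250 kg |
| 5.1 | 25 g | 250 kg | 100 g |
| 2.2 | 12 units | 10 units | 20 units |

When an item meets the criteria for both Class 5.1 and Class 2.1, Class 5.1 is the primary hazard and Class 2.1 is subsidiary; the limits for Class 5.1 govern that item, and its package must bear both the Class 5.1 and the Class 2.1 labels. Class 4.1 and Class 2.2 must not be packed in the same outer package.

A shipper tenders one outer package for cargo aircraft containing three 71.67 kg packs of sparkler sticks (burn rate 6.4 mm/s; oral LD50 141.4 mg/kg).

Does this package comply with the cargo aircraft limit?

The sparkler sticks have burn rate 6.4 mm/s, which is > 2.5 mm/s, so they are Class 4.1 (Flammable Solid).
Class 4.1 quantity: three 71.67 kg packs = 215.01 kg.
That is within the Class 4.1 cargo aircraft limit of 250 kg.

Yes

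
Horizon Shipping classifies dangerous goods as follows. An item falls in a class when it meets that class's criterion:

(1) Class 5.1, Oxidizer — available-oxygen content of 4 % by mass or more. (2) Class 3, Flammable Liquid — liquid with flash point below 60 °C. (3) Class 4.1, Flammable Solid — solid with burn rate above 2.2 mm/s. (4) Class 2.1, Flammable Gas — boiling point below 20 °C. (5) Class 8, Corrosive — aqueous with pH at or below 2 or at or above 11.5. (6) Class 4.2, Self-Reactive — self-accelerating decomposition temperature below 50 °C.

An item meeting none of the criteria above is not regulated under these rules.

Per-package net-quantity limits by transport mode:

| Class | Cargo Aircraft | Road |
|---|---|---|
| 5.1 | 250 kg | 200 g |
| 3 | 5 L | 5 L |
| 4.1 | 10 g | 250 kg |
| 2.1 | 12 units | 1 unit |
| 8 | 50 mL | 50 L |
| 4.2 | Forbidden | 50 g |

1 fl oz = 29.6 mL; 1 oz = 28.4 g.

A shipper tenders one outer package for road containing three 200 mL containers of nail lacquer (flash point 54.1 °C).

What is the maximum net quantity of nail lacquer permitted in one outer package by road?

Nail lacquer: flash point 54.1 °C < 60 °C → Class 3 (Flammable Liquid).
The road limit for Class 3 is 5 L.

5 L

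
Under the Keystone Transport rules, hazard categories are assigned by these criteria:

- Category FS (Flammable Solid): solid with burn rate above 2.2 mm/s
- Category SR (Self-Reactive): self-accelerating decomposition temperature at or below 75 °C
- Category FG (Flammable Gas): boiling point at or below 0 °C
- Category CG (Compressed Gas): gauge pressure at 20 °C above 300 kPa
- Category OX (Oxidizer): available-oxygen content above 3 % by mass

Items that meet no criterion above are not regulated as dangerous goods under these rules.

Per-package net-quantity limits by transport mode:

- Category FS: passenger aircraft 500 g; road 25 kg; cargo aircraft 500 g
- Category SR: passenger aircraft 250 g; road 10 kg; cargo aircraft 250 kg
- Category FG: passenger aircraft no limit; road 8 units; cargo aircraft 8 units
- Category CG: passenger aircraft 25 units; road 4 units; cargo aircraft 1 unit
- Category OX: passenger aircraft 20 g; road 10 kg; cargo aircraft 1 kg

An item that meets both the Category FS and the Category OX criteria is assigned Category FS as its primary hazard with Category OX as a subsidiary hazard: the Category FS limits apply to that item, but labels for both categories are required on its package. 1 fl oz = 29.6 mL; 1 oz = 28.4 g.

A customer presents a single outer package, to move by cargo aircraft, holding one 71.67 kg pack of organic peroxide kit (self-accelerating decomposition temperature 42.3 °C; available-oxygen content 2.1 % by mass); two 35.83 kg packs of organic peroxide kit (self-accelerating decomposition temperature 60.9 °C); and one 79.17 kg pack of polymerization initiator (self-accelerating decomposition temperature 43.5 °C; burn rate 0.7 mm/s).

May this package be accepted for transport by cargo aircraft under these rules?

Yes

With self-accelerating decomposition temperature 42.3 °C (≤ 75 °C), the organic peroxide kit falls in Category SR.
With self-accelerating decomposition temperature 60.9 °C (≤ 75 °C), the organic peroxide kit falls in Category SR.
With self-accelerating decomposition temperature 43.5 °C (≤ 75 °C), the polymerization initiator falls in Category SR.
Category SR net quantity: 71.67 kg + (two 35.83 kg packs = 71.66 kg) + 79.17 kg = 222.5 kg.
That is within the Category SR cargo aircraft limit of 250 kg.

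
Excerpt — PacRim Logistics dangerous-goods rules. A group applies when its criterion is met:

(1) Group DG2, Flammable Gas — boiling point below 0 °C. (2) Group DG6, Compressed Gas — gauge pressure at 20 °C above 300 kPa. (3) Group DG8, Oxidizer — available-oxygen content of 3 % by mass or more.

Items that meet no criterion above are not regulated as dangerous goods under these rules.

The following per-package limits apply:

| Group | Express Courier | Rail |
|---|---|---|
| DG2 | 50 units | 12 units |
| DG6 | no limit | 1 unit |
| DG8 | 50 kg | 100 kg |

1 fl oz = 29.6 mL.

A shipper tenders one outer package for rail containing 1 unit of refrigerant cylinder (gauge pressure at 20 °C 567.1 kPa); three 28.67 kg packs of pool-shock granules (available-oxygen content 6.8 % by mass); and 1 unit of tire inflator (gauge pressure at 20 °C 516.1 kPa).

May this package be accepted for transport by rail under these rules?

No

The refrigerant cylinder has gauge pressure at 20 °C 567.1 kPa, which is > 300 kPa, so it is Group DG6 (Compressed Gas).
With available-oxygen content 6.8 % by mass (≥ 3 % by mass), the pool-shock granules fall in Group DG8.
Tire inflator: gauge pressure at 20 °C 516.1 kPa > 300 kPa → Group DG6 (Compressed Gas).
Group DG6 net quantity: 1 unit + 1 unit = 2 units.
2 units exceeds the rail limit of 1 unit for Group DG6.
Group DG8 quantity: three 28.67 kg packs = 86.01 kg.
86.01 kg ≤ 100 kg (rail limit, Group DG8) — within limit.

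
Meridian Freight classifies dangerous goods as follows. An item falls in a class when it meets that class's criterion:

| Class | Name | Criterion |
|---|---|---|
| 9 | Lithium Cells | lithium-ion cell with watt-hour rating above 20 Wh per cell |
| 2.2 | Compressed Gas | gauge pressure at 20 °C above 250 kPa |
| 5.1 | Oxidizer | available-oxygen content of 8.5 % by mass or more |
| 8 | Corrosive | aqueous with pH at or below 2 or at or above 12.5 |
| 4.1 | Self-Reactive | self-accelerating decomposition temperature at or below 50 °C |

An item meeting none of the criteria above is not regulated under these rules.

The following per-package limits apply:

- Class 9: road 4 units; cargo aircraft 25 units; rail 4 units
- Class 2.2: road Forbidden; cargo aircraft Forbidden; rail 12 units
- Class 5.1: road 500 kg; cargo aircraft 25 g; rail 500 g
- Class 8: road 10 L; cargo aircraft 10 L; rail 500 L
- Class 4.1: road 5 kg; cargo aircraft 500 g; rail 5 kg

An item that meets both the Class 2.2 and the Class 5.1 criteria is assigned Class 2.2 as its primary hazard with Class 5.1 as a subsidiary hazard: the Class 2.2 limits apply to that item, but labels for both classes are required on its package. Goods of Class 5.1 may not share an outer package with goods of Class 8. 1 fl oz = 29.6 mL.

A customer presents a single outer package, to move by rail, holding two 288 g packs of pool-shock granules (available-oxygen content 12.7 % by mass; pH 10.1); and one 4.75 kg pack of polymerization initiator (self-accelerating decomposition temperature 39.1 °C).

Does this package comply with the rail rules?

No

The pool-shock granules have available-oxygen content 12.7 % by mass, which is ≥ 8.5 % by mass, so they are Class 5.1 (Oxidizer).
Self-accelerating decomposition temperature 39.1 °C meets the Class 4.1 criterion (Self-Reactive), so the polymerization initiator is Class 4.1.
Class 5.1 quantity: two 288 g packs = 576 g.
576 g exceeds the rail limit of 500 g for Class 5.1.
Class 4.1 quantity: 4.75 kg.
4.75 kg ≤ 5 kg (rail limit, Class 4.1) — within limit.
The segregation rule (Class 5.1 with Class 8) does not apply to Class 5.1 with Class 4.1.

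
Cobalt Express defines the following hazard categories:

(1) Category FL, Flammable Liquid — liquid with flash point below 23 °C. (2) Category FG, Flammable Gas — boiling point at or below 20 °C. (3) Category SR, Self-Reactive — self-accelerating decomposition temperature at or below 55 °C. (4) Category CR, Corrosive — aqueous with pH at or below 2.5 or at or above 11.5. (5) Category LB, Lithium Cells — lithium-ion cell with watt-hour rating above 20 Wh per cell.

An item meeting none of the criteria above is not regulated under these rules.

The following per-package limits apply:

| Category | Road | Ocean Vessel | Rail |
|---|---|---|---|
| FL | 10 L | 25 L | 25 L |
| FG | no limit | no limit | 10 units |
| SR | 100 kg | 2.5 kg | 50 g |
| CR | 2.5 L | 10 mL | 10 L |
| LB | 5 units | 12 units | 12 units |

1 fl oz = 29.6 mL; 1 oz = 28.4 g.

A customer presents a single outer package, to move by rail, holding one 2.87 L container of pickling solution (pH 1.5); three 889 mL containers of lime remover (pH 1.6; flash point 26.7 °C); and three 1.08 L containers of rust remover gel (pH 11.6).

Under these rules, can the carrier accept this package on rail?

The pickling solution has pH 1.5, which is ≤ 2.5, so it is Category CR (Corrosive).
Lime remover: pH 1.6 ≤ 2.5 → Category CR (Corrosive).
Rust remover gel: pH 11.6 ≥ 11.5 → Category CR (Corrosive).
Category CR net quantity: 2.87 L + (three 889 mL containers = 2.667 L) + (three 1.08 L containers = 3.24 L) = 8.777 L.
That is within the Category CR rail limit of 10 L.

Yes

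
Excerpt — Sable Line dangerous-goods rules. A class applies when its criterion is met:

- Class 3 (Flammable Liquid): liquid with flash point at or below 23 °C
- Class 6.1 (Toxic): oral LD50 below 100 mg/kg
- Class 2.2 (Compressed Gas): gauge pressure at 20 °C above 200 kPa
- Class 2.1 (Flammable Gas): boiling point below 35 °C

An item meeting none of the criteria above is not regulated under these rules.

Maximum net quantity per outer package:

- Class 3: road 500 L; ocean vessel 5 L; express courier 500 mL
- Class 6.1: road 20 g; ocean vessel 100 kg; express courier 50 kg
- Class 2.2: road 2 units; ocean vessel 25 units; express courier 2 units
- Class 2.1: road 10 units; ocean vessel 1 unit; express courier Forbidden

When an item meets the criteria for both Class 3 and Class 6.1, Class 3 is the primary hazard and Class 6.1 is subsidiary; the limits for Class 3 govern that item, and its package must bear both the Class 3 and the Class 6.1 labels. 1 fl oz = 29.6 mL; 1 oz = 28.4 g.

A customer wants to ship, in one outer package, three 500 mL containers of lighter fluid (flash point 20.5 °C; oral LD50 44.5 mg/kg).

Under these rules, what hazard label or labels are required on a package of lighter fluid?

Class 3 and 6.1

Lighter fluid: flash point 20.5 °C ≤ 23 °C → Class 3 (Flammable Liquid).
Lighter fluid: oral LD50 44.5 mg/kg < 100 mg/kg → Class 6.1 (Toxic).
By the precedence rule Class 3 is primary and Class 6.1 is subsidiary, and that rule requires both labels on the package.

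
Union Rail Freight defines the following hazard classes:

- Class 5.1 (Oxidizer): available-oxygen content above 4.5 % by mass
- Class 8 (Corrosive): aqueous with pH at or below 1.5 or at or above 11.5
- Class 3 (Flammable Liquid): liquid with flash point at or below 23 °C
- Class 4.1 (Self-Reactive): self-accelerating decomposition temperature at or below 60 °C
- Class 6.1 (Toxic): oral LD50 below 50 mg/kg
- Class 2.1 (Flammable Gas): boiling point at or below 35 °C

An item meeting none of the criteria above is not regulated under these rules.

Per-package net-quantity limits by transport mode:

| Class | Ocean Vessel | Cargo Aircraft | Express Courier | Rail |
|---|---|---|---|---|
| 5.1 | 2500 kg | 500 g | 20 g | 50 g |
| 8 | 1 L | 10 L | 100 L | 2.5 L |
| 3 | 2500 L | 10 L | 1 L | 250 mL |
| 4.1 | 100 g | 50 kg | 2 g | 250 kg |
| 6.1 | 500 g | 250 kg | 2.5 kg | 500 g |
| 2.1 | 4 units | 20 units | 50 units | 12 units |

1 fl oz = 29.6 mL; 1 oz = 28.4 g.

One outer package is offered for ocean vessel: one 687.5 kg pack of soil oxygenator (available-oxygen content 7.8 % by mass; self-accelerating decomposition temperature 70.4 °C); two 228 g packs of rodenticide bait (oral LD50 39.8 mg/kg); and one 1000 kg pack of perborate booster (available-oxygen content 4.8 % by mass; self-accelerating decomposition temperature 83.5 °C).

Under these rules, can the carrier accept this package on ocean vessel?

Yes

Soil oxygenator: available-oxygen content 7.8 % by mass > 4.5 % by mass → Class 5.1 (Oxidizer).
Oral LD50 39.8 mg/kg meets the Class 6.1 criterion (Toxic), so the rodenticide bait is Class 6.1.
The perborate booster has available-oxygen content 4.8 % by mass, which is > 4.5 % by mass, so it is Class 5.1 (Oxidizer).
Class 5.1 net quantity: 687.5 kg + 1000 kg = 1687.5 kg.
That is within the Class 5.1 ocean vessel limit of 2500 kg.
Class 6.1 quantity: two 228 g packs = 456 g.
456 g is within the ocean vessel limit of 500 g for Class 6.1.
Every hazard class is within its ocean vessel limit and no segregation rule is violated.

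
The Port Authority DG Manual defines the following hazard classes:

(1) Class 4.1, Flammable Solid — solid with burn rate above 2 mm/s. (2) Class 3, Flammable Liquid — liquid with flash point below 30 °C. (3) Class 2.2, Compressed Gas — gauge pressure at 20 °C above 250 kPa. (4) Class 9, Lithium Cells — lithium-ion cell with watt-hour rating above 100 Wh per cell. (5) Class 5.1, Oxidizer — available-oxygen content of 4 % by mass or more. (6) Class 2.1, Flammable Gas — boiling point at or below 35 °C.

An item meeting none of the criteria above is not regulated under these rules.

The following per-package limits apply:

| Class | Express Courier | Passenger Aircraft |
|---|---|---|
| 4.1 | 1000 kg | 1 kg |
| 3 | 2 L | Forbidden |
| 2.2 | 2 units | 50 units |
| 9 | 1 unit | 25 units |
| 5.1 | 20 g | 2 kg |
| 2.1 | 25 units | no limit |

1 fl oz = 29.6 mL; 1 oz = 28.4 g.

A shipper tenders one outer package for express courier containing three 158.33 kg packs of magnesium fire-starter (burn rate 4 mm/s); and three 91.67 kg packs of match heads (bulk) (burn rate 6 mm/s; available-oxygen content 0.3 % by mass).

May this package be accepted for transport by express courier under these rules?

Magnesium fire-starter: burn rate 4 mm/s > 2 mm/s → Class 4.1 (Flammable Solid).
Match heads (bulk): burn rate 6 mm/s > 2 mm/s → Class 4.1 (Flammable Solid).
Total Class 4.1: (three 158.33 kg packs = 474.99 kg) + (three 91.67 kg packs = 275.01 kg) = 750 kg.
750 kg ≤ 1000 kg (express courier limit, Class 4.1) — within limit.

Yes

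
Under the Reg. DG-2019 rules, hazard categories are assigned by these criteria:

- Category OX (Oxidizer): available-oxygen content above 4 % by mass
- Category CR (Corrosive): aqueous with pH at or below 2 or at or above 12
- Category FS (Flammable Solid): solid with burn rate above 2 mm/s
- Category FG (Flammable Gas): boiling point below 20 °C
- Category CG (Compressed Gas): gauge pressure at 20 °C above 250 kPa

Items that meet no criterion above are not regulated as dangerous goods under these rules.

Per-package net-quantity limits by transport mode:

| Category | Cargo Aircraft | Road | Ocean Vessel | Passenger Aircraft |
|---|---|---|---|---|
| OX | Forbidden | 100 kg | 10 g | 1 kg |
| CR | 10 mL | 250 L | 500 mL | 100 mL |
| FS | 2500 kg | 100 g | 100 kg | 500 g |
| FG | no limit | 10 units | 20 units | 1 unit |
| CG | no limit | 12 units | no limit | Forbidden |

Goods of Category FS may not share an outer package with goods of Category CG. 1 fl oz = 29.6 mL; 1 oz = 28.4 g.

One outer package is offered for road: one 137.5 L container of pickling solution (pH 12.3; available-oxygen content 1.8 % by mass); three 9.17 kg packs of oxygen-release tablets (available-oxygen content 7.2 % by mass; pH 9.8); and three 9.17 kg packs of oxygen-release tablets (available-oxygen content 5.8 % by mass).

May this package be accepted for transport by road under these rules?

The pickling solution has pH 12.3, which is ≥ 12, so it is Category CR (Corrosive).
With available-oxygen content 7.2 % by mass (> 4 % by mass), the oxygen-release tablets fall in Category OX.
Oxygen-release tablets: available-oxygen content 5.8 % by mass > 4 % by mass → Category OX (Oxidizer).
Total Category OX: (three 9.17 kg packs = 27.51 kg) + (three 9.17 kg packs = 27.51 kg) = 55.02 kg.
55.02 kg ≤ 100 kg (road limit, Category OX) — within limit.
Category CR quantity: 137.5 L.
137.5 L ≤ 250 L (road limit, Category CR) — within limit.
The segregation rule (Category FS with Category CG) does not apply to Category OX with Category CR.
Every hazard category is within its road limit and no segregation rule is violated.

Yes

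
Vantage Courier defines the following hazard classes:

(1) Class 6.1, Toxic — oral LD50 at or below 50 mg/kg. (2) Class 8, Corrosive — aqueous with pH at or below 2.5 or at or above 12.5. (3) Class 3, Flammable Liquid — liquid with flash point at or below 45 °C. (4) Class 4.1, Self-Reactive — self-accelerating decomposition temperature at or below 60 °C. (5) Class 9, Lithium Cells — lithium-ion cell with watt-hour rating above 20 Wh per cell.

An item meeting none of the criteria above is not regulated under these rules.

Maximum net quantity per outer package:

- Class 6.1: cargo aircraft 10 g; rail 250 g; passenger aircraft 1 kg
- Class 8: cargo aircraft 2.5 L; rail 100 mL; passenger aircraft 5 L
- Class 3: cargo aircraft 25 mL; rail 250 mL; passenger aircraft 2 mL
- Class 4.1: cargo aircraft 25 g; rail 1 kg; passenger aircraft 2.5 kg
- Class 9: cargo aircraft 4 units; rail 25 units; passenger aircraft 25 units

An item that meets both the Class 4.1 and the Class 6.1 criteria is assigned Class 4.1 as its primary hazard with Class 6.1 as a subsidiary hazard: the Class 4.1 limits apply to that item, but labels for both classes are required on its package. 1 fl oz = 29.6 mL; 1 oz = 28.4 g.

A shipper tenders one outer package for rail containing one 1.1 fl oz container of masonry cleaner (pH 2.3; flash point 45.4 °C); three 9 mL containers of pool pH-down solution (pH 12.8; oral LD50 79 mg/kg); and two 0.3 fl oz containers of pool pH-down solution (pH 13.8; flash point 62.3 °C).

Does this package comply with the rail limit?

Yes

pH 2.3 meets the Class 8 criterion (Corrosive), so the masonry cleaner is Class 8.
With pH 12.8 (≥ 12.5), the pool pH-down solution falls in Class 8.
With pH 13.8 (≥ 12.5), the pool pH-down solution falls in Class 8.
Total Class 8: (one 1.1 fl oz container = 32.56 mL) + (three 9 mL containers = 27 mL) + (two 0.3 fl oz containers = 17.76 mL) = 77.32 mL.
77.32 mL ≤ 100 mL (rail limit, Class 8) — within limit.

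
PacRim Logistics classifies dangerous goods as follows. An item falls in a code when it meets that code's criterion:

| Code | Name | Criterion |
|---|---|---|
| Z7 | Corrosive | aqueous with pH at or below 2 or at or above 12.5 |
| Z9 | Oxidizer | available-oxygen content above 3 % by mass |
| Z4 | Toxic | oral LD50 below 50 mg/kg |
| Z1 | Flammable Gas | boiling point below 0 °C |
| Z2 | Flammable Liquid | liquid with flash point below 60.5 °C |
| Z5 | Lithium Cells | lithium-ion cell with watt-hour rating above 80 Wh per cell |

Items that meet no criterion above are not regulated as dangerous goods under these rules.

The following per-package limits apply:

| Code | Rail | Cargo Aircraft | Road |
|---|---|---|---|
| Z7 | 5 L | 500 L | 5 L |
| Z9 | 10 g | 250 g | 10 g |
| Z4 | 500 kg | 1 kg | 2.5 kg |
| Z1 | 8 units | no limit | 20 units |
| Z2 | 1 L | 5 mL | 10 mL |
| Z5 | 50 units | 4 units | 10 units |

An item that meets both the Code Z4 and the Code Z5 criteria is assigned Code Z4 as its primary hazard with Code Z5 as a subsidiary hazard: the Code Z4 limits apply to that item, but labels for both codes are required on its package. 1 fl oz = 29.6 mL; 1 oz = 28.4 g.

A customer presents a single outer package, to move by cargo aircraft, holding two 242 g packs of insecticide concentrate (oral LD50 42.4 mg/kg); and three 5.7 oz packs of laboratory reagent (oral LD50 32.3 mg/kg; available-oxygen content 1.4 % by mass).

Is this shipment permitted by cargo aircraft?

Insecticide concentrate: oral LD50 42.4 mg/kg < 50 mg/kg → Code Z4 (Toxic).
With oral LD50 32.3 mg/kg (< 50 mg/kg), the laboratory reagent falls in Code Z4.
Code Z4 net quantity: (two 242 g packs = 484 g) + (three 5.7 oz packs = 485.64 g) = 969.64 g.
969.64 g ≤ 1 kg (cargo aircraft limit, Code Z4) — within limit.

Yes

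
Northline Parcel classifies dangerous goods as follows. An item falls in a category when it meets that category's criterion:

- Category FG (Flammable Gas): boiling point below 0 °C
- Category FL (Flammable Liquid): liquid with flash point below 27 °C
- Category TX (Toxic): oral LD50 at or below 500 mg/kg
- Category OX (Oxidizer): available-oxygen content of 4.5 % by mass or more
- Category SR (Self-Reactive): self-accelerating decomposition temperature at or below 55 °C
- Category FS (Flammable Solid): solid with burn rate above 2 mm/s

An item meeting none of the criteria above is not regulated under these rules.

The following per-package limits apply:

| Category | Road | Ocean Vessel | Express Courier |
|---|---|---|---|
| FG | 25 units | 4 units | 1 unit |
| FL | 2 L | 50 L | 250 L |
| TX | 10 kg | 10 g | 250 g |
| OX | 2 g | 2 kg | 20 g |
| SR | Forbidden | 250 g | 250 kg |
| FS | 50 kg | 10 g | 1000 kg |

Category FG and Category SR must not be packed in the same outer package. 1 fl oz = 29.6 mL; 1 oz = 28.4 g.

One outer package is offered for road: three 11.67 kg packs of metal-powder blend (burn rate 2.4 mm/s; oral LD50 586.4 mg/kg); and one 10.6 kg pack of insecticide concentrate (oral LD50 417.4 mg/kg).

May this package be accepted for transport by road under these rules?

The metal-powder blend has burn rate 2.4 mm/s, which is > 2 mm/s, so it is Category FS (Flammable Solid).
The insecticide concentrate has oral LD50 417.4 mg/kg, which is ≤ 500 mg/kg, so it is Category TX (Toxic).
Category TX quantity: 10.6 kg.
10.6 kg exceeds the road limit of 10 kg for Category TX.
Category FS quantity: three 11.67 kg packs = 35.01 kg.
35.01 kg is within the road limit of 50 kg for Category FS.
The segregation rule (Category FG with Category SR) does not apply to Category TX with Category FS.

No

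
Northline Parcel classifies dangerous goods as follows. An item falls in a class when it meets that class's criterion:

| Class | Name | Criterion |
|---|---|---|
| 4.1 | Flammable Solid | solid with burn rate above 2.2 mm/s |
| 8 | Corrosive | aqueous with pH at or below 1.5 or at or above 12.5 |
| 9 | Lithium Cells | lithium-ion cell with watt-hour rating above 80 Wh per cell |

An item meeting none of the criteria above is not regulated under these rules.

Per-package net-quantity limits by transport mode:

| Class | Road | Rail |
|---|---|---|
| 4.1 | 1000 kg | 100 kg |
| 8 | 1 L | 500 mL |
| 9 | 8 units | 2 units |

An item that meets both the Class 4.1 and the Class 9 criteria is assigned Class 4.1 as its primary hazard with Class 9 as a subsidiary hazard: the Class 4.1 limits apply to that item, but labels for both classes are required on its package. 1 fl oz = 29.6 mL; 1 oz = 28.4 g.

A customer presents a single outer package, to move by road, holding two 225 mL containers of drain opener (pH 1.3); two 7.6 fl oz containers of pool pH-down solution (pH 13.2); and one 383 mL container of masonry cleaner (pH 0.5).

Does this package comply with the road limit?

No

The drain opener has pH 1.3, which is ≤ 1.5, so it is Class 8 (Corrosive).
pH 13.2 meets the Class 8 criterion (Corrosive), so the pool pH-down solution is Class 8.
With pH 0.5 (≤ 1.5), the masonry cleaner falls in Class 8.
Class 8 net quantity: (two 225 mL containers = 450 mL) + (two 7.6 fl oz containers = 449.92 mL) + 383 mL = 1282.92 mL.
1282.92 mL > 1 L (road limit, Class 8) — over the limit.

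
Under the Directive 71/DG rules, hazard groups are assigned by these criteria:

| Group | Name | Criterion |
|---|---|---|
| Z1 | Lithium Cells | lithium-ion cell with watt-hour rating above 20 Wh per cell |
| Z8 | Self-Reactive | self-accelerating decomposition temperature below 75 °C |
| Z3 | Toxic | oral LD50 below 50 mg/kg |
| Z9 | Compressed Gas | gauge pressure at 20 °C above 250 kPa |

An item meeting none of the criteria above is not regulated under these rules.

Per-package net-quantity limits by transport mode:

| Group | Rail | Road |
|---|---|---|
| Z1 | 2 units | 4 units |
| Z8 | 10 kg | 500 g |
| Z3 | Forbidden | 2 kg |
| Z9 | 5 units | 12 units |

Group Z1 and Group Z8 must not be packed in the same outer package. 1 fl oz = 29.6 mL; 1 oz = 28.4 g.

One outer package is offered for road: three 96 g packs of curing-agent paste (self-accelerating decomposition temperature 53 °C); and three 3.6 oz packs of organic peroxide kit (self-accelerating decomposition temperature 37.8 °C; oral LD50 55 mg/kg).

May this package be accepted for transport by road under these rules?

With self-accelerating decomposition temperature 53 °C (< 75 °C), the curing-agent paste falls in Group Z8.
Self-accelerating decomposition temperature 37.8 °C meets the Group Z8 criterion (Self-Reactive), so the organic peroxide kit is Group Z8.
Group Z8 net quantity: (three 96 g packs = 288 g) + (three 3.6 oz packs = 306.72 g) = 594.72 g.
594.72 g > 500 g (road limit, Group Z8) — over the limit.

No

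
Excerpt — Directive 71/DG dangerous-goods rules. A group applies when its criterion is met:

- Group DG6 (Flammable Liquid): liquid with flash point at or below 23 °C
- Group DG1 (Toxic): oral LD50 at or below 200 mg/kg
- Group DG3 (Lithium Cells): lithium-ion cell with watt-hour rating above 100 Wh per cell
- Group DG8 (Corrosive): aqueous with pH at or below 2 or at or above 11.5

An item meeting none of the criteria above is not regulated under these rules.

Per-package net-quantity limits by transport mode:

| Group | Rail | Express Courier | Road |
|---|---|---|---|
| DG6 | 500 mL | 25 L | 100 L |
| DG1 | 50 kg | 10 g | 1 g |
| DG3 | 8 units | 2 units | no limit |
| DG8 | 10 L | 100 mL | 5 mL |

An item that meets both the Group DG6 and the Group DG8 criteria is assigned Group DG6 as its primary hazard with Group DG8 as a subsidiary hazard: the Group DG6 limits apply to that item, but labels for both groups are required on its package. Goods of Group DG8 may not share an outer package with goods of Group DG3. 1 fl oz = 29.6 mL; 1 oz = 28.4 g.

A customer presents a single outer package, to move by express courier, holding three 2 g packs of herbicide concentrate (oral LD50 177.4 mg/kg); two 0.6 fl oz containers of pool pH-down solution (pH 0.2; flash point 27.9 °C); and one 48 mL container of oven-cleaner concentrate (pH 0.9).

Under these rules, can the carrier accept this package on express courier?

Yes

Herbicide concentrate: oral LD50 177.4 mg/kg ≤ 200 mg/kg → Group DG1 (Toxic).
Pool pH-down solution: pH 0.2 ≤ 2 → Group DG8 (Corrosive).
The oven-cleaner concentrate has pH 0.9, which is ≤ 2, so it is Group DG8 (Corrosive).
Total Group DG8: (two 0.6 fl oz containers = 35.52 mL) + 48 mL = 83.52 mL.
83.52 mL ≤ 100 mL (express courier limit, Group DG8) — within limit.
Group DG1 quantity: three 2 g packs = 6 g.
6 g ≤ 10 g (express courier limit, Group DG1) — within limit.
The segregation rule (Group DG8 with Group DG3) does not apply to Group DG8 with Group DG1.
Every hazard group is within its express courier limit and no segregation rule is violated.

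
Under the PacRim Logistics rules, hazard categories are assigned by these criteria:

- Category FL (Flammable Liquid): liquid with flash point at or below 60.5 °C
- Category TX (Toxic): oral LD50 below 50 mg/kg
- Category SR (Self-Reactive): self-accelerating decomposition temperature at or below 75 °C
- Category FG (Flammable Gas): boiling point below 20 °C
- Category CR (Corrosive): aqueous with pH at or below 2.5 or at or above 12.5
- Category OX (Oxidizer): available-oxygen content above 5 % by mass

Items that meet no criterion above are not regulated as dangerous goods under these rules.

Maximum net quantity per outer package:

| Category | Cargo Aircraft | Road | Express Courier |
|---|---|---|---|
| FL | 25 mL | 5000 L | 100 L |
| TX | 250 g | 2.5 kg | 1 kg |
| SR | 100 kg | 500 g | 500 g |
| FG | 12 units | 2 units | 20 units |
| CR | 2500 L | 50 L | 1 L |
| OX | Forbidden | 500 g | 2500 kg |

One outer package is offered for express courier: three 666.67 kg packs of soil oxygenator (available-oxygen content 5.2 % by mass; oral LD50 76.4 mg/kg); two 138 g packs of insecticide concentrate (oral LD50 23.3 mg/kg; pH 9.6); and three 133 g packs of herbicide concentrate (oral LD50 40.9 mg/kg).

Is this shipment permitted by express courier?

The soil oxygenator has available-oxygen content 5.2 % by mass, which is > 5 % by mass, so it is Category OX (Oxidizer).
The insecticide concentrate has oral LD50 23.3 mg/kg, which is < 50 mg/kg, so it is Category TX (Toxic).
Oral LD50 40.9 mg/kg meets the Category TX criterion (Toxic), so the herbicide concentrate is Category TX.
Category OX quantity: three 666.67 kg packs = 2000.01 kg.
2000.01 kg ≤ 2500 kg (express courier limit, Category OX) — within limit.
Category TX net quantity: (two 138 g packs = 276 g) + (three 133 g packs = 399 g) = 675 g.
675 g is within the express courier limit of 1 kg for Category TX.
Every hazard category is within its express courier limit and no segregation rule is violated.

Yes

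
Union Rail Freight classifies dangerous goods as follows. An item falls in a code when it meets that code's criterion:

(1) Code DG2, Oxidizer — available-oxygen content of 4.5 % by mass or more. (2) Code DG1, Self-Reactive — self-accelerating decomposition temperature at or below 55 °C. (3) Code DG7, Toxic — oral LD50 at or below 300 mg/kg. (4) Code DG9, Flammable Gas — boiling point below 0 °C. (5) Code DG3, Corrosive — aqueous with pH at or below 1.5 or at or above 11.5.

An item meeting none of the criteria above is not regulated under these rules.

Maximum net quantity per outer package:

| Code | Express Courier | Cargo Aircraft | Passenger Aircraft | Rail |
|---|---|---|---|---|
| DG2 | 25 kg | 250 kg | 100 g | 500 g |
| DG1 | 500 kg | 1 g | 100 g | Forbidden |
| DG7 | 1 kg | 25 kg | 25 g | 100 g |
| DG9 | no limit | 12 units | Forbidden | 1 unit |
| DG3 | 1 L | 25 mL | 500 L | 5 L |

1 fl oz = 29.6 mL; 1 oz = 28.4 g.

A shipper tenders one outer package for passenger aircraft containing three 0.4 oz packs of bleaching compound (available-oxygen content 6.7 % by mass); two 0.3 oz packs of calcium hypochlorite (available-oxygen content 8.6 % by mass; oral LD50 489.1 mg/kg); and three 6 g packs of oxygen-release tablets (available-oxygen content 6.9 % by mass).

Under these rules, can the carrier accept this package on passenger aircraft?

Bleaching compound: available-oxygen content 6.7 % by mass ≥ 4.5 % by mass → Code DG2 (Oxidizer).
Available-oxygen content 8.6 % by mass meets the Code DG2 criterion (Oxidizer), so the calcium hypochlorite is Code DG2.
Available-oxygen content 6.9 % by mass meets the Code DG2 criterion (Oxidizer), so the oxygen-release tablets are Code DG2.
Total Code DG2: (three 0.4 oz packs = 34.08 g) + (two 0.3 oz packs = 17.04 g) + (three 6 g packs = 18 g) = 69.12 g.
That is within the Code DG2 passenger aircraft limit of 100 g.

Yes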